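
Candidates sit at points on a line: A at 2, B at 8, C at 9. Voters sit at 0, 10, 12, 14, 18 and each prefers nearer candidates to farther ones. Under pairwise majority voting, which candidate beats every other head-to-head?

With single-peaked preferences on a line, the Condorcet winner is the candidate closest to the median voter.
The median voter (position 12) is closest to C at 9.
Check: C vs A — voters closer to C: 4 of 5.

C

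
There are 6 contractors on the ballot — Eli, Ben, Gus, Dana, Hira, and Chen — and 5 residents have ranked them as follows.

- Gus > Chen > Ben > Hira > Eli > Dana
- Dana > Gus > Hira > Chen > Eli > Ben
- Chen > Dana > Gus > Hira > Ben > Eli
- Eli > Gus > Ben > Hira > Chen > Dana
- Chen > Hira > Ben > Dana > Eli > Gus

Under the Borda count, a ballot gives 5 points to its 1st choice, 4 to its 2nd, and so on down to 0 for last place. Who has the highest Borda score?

Borda scores:
  Eli: 1 + 1 + 0 + 5 + 1 = 8
  Ben: 3 + 0 + 1 + 3 + 3 = 10
  Gus: 5 + 4 + 3 + 4 + 0 = 16
  Dana: 0 + 5 + 4 + 0 + 2 = 11
  Hira: 2 + 3 + 2 + 2 + 4 = 13
  Chen: 4 + 2 + 5 + 1 + 5 = 17
Chen has the highest total.

Chen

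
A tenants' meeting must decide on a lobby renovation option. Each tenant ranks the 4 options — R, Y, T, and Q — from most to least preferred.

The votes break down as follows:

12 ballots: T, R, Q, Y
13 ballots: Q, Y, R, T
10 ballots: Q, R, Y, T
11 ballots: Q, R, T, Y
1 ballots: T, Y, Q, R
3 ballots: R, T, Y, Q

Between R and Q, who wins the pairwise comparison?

Q

Ballots ranking R above Q: 12+3 = 15.
Ballots ranking Q above R: 13+10+11+1 = 35.
Q wins the head-to-head, 35–15.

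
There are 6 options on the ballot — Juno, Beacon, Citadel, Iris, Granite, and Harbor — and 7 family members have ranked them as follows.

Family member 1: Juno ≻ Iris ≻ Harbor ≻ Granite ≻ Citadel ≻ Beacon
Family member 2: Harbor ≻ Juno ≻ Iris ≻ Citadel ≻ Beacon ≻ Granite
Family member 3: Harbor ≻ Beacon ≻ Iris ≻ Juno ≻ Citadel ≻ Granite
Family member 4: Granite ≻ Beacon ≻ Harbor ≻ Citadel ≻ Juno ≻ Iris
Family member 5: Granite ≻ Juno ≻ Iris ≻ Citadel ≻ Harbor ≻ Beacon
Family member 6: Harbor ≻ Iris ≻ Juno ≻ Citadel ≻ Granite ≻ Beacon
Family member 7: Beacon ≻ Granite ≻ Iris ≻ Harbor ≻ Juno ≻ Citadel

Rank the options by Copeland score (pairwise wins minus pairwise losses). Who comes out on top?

Pairwise results:
  Juno vs Beacon: Juno wins 4–3.
  Juno vs Citadel: Juno wins 6–1.
  Juno vs Iris: Juno wins 4–3.
  Juno vs Granite: Juno wins 4–3.
  Juno vs Harbor: Harbor wins 5–2.
  Beacon vs Citadel: Citadel wins 4–3.
  Beacon vs Iris: Iris wins 4–3.
  Beacon vs Granite: Granite wins 4–3.
  Beacon vs Harbor: Harbor wins 5–2.
  Citadel vs Iris: Iris wins 6–1.
  Citadel vs Granite: Granite wins 4–3.
  Citadel vs Harbor: Harbor wins 6–1.
  Iris vs Granite: Iris wins 4–3.
  Iris vs Harbor: Harbor wins 4–3.
  Granite vs Harbor: Harbor wins 4–3.
Copeland scores (wins − losses):
  Juno: 4 − 1 = 3
  Beacon: 0 − 5 = -5
  Citadel: 1 − 4 = -3
  Iris: 3 − 2 = 1
  Granite: 2 − 3 = -1
  Harbor: 5 − 0 = 5
Harbor has the best Copeland score.

Harbor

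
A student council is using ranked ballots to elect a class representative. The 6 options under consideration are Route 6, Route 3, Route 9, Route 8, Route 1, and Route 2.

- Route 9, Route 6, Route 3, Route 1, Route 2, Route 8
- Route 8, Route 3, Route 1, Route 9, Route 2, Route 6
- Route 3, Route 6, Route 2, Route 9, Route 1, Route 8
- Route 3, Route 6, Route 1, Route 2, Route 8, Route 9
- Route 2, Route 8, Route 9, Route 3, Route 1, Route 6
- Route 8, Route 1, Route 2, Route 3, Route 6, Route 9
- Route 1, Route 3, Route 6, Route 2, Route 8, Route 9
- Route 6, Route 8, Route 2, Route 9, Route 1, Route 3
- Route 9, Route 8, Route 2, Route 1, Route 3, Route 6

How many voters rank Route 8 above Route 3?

5

Ballots ranking Route 8 above Route 3: 5.
Ballots ranking Route 3 above Route 8: 4.
So 5 of 9 voters prefer Route 8 to Route 3.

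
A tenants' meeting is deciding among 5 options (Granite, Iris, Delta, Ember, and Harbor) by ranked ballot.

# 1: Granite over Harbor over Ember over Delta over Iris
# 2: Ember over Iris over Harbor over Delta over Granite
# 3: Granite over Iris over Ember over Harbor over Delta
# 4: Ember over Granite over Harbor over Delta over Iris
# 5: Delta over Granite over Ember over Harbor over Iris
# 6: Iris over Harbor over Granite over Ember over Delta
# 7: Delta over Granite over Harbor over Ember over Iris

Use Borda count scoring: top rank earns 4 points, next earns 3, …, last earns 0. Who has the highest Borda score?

Borda scores:
  Granite: 4 + 0 + 4 + 3 + 3 + 2 + 3 = 19
  Iris: 0 + 3 + 3 + 0 + 0 + 4 + 0 = 10
  Delta: 1 + 1 + 0 + 1 + 4 + 0 + 4 = 11
  Ember: 2 + 4 + 2 + 4 + 2 + 1 + 1 = 16
  Harbor: 3 + 2 + 1 + 2 + 1 + 3 + 2 = 14
Granite has the highest total.

Granite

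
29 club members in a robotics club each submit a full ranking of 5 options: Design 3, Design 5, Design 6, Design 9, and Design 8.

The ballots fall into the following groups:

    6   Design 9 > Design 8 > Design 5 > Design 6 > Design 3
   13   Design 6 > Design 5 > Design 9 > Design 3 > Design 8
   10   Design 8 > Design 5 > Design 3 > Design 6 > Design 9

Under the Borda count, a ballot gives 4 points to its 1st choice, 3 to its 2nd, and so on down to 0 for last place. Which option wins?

Borda scores:
  Design 3: 6·0 + 13·1 + 10·2 = 33
  Design 5: 6·2 + 13·3 + 10·3 = 81
  Design 6: 6·1 + 13·4 + 10·1 = 68
  Design 9: 6·4 + 13·2 + 10·0 = 50
  Design 8: 6·3 + 13·0 + 10·4 = 58
Design 5 has the highest total.

Design 5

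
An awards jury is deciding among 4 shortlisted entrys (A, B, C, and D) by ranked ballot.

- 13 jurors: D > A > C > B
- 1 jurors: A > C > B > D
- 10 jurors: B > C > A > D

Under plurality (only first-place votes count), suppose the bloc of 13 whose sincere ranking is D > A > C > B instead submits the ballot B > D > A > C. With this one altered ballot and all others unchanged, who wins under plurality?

First-place totals with the altered ballot: A 1, B 23, C 0, D 0.
The switch changes the winner from D to B.

B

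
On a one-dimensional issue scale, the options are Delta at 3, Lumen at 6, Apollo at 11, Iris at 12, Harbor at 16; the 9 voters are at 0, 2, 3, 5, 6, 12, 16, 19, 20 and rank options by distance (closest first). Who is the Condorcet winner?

With single-peaked preferences on a line, the Condorcet winner is the candidate closest to the median voter.
The median voter (position 6) is closest to Lumen at 6.
Check: Lumen vs Harbor — voters closer to Lumen: 5 of 9.

Lumen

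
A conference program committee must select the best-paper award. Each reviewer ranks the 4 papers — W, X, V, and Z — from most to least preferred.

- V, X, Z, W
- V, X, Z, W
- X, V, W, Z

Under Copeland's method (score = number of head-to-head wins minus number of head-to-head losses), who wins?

V

Pairwise results:
  W vs X: X wins 3–0.
  W vs V: V wins 3–0.
  W vs Z: Z wins 2–1.
  X vs V: V wins 2–1.
  X vs Z: X wins 3–0.
  V vs Z: V wins 3–0.
Copeland scores (wins − losses):
  W: 0 − 3 = -3
  X: 2 − 1 = 1
  V: 3 − 0 = 3
  Z: 1 − 2 = -1
V has the best Copeland score.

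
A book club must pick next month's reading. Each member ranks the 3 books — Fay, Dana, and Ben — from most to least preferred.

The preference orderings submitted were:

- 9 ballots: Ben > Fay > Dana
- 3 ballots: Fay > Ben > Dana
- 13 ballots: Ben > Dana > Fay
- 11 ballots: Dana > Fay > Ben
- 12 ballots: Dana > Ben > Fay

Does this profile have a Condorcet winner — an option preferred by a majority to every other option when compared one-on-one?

Head-to-head results (48 voters total):
Fay vs Dana: Dana wins 36–12.
Fay vs Ben: Ben wins 34–14.
Dana vs Ben: Ben wins 25–23.
Ben beats each rival — Fay (34–14), Dana (25–23) — so Ben is the Condorcet winner.

Yes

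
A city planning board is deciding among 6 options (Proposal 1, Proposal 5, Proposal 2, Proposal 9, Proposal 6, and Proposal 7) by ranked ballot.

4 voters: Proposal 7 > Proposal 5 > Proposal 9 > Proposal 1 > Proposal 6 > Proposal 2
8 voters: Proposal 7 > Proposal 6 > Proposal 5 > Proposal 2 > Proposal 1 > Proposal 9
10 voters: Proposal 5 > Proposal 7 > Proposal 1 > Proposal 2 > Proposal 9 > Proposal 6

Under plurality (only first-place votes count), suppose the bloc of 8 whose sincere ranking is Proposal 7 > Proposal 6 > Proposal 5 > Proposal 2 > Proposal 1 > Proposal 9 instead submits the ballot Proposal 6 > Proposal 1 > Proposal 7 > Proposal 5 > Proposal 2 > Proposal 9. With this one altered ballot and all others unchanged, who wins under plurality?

Proposal 5

First-place totals with the altered ballot: Proposal 1 0, Proposal 5 10, Proposal 2 0, Proposal 9 0, Proposal 6 8, Proposal 7 4.
The switch changes the winner from Proposal 7 to Proposal 5.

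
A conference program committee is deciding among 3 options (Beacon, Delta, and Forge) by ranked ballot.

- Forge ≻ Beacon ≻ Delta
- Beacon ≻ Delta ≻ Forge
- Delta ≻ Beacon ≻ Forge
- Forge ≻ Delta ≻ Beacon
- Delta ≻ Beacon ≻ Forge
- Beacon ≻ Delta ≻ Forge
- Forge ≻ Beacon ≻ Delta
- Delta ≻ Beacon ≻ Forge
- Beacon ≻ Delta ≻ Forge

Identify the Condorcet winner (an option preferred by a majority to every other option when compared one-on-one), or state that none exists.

Head-to-head results (9 voters total):
Beacon vs Delta: Beacon wins 5–4.
Beacon vs Forge: Beacon wins 6–3.
Delta vs Forge: Delta wins 6–3.
Beacon beats each rival — Delta (5–4), Forge (6–3) — so Beacon is the Condorcet winner.

Beacon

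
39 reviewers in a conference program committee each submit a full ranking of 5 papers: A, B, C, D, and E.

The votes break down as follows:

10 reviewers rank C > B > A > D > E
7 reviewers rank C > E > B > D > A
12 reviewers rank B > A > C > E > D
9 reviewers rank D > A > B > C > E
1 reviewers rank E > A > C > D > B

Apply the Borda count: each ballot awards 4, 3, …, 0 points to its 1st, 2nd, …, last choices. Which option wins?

B

Borda scores:
  A: 10·2 + 7·0 + 12·3 + 9·3 + 3 = 86
  B: 10·3 + 7·2 + 12·4 + 9·2 + 0 = 110
  C: 10·4 + 7·4 + 12·2 + 9·1 + 2 = 103
  D: 10·1 + 7·1 + 12·0 + 9·4 + 1 = 54
  E: 10·0 + 7·3 + 12·1 + 9·0 + 4 = 37
B has the highest total.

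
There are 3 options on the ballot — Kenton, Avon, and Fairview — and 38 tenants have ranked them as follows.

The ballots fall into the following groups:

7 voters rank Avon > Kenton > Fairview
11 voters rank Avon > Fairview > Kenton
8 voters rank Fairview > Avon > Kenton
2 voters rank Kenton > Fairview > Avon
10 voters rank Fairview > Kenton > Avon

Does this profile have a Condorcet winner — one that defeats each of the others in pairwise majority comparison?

Head-to-head results (38 voters total):
Kenton vs Avon: Avon wins 26–12.
Kenton vs Fairview: Fairview wins 29–9.
Avon vs Fairview: Fairview wins 20–18.
Fairview beats each rival — Kenton (29–9), Avon (20–18) — so Fairview is the Condorcet winner.

Yes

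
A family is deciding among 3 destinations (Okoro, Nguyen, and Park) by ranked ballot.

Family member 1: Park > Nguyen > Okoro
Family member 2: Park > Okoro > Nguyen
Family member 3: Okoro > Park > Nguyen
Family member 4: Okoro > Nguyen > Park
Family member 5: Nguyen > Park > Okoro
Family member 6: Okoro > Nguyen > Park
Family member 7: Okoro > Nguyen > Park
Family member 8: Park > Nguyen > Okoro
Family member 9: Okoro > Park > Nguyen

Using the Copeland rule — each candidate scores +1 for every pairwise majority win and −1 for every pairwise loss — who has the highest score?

Pairwise results:
  Okoro vs Nguyen: Okoro wins 6–3.
  Okoro vs Park: Okoro wins 5–4.
  Nguyen vs Park: Park wins 5–4.
Copeland scores (wins − losses):
  Okoro: 2 − 0 = 2
  Nguyen: 0 − 2 = -2
  Park: 1 − 1 = 0
Okoro has the best Copeland score.

Okoro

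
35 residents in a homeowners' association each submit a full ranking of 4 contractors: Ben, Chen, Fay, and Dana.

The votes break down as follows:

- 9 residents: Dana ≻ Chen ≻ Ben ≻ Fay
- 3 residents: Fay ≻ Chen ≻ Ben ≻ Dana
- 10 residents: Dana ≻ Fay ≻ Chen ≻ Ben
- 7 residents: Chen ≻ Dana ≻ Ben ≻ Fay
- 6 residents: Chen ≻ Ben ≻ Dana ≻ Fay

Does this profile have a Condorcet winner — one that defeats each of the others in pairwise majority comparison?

Head-to-head results (35 voters total):
Ben vs Chen: Chen wins 35–0.
Ben vs Fay: Ben wins 22–13.
Ben vs Dana: Dana wins 26–9.
Chen vs Fay: Chen wins 22–13.
Chen vs Dana: Dana wins 19–16.
Fay vs Dana: Dana wins 32–3.
Dana beats each rival — Ben (26–9), Chen (19–16), Fay (32–3) — so Dana is the Condorcet winner.

Yes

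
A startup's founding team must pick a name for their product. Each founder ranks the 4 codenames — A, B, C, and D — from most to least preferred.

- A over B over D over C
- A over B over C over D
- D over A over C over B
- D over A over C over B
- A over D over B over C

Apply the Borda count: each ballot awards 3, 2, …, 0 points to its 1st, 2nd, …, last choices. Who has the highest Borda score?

A

Borda scores:
  A: 3 + 3 + 2 + 2 + 3 = 13
  B: 2 + 2 + 0 + 0 + 1 = 5
  C: 0 + 1 + 1 + 1 + 0 = 3
  D: 1 + 0 + 3 + 3 + 2 = 9
A has the highest total.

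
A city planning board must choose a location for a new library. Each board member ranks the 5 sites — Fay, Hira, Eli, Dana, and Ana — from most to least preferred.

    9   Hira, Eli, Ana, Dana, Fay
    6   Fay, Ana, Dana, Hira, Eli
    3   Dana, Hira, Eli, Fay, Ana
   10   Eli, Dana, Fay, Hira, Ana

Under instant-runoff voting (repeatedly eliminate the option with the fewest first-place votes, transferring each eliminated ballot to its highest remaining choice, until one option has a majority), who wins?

Round 1: Eli 10, Hira 9, Fay 6, Dana 3, Ana 0. Ana has the fewest and is eliminated.
Round 2: Eli 10, Hira 9, Fay 6, Dana 3. Dana has the fewest and is eliminated.
Round 3: Hira 12, Eli 10, Fay 6. Fay has the fewest and is eliminated.
Round 4: Hira 18, Eli 10. Hira has a majority.

Hira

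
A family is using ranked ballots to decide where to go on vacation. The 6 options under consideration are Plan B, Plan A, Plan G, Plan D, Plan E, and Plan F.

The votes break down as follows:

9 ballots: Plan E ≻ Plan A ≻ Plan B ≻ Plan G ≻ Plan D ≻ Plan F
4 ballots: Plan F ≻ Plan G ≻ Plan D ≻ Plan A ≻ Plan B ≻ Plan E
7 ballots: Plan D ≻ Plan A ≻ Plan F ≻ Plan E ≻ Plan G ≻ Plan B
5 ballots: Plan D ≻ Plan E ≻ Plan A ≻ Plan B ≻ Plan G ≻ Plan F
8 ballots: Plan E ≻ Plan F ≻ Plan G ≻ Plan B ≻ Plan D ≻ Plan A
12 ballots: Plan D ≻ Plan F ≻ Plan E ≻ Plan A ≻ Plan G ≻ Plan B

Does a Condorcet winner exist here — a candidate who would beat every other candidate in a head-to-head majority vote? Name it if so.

Head-to-head results (45 voters total):
Plan B vs Plan A: Plan A wins 37–8.
Plan B vs Plan G: Plan G wins 31–14.
Plan B vs Plan D: Plan D wins 28–17.
Plan B vs Plan E: Plan E wins 41–4.
Plan B vs Plan F: Plan F wins 31–14.
Plan A vs Plan G: Plan A wins 33–12.
Plan A vs Plan D: Plan D wins 36–9.
Plan A vs Plan E: Plan E wins 34–11.
Plan A vs Plan F: Plan F wins 24–21.
Plan G vs Plan D: Plan D wins 24–21.
Plan G vs Plan E: Plan E wins 41–4.
Plan G vs Plan F: Plan F wins 31–14.
Plan D vs Plan E: Plan D wins 28–17.
Plan D vs Plan F: Plan D wins 33–12.
Plan E vs Plan F: Plan F wins 23–22.
Plan D beats each rival — Plan B (28–17), Plan A (36–9), Plan G (24–21), Plan E (28–17), Plan F (33–12) — so Plan D is the Condorcet winner.

Plan D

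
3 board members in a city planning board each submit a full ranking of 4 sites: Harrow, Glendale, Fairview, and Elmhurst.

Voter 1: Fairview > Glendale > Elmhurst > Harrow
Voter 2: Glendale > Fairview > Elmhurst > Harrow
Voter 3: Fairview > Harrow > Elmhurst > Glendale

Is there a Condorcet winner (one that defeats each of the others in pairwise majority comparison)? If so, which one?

Head-to-head results (3 voters total):
Harrow vs Glendale: Glendale wins 2–1.
Harrow vs Fairview: Fairview wins 3–0.
Harrow vs Elmhurst: Elmhurst wins 2–1.
Glendale vs Fairview: Fairview wins 2–1.
Glendale vs Elmhurst: Glendale wins 2–1.
Fairview vs Elmhurst: Fairview wins 3–0.
Fairview beats each rival — Harrow (3–0), Glendale (2–1), Elmhurst (3–0) — so Fairview is the Condorcet winner.

Fairview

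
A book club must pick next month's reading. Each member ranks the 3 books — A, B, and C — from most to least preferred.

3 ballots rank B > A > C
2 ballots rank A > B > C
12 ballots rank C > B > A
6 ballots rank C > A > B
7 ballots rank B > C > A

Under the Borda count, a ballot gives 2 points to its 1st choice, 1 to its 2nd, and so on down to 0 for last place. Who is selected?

C

Borda scores:
  A: 3·1 + 2·2 + 12·0 + 6·1 + 7·0 = 13
  B: 3·2 + 2·1 + 12·1 + 6·0 + 7·2 = 34
  C: 3·0 + 2·0 + 12·2 + 6·2 + 7·1 = 43
C has the highest total.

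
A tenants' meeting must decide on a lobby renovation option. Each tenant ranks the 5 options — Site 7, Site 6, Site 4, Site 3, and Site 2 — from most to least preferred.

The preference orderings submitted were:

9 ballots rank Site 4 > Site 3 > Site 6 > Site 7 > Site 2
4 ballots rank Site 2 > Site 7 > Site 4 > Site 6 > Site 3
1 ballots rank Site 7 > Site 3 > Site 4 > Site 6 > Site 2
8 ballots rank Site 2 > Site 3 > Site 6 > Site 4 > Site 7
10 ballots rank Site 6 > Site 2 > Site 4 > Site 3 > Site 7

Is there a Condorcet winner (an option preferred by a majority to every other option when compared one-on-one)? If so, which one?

Head-to-head results (32 voters total):
Site 7 vs Site 6: Site 6 wins 27–5.
Site 7 vs Site 4: Site 4 wins 27–5.
Site 7 vs Site 3: Site 3 wins 27–5.
Site 7 vs Site 2: Site 2 wins 22–10.
Site 6 vs Site 4: Site 6 wins 18–14.
Site 6 vs Site 3: Site 3 wins 18–14.
Site 6 vs Site 2: Site 6 wins 20–12.
Site 4 vs Site 3: Site 4 wins 23–9.
Site 4 vs Site 2: Site 2 wins 22–10.
Site 3 vs Site 2: Site 2 wins 22–10.
No candidate beats all others: Site 6 beats Site 4 beats Site 3 beats Site 6, a majority cycle.

No Condorcet winner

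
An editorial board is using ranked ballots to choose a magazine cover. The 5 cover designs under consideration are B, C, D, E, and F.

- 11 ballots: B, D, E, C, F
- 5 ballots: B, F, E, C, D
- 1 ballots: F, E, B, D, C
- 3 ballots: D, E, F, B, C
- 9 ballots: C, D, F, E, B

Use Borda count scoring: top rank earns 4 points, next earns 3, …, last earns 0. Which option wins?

D

Borda scores:
  B: 11·4 + 5·4 + 2 + 3·1 + 9·0 = 69
  C: 11·1 + 5·1 + 0 + 3·0 + 9·4 = 52
  D: 11·3 + 5·0 + 1 + 3·4 + 9·3 = 73
  E: 11·2 + 5·2 + 3 + 3·3 + 9·1 = 53
  F: 11·0 + 5·3 + 4 + 3·2 + 9·2 = 43
D has the highest total.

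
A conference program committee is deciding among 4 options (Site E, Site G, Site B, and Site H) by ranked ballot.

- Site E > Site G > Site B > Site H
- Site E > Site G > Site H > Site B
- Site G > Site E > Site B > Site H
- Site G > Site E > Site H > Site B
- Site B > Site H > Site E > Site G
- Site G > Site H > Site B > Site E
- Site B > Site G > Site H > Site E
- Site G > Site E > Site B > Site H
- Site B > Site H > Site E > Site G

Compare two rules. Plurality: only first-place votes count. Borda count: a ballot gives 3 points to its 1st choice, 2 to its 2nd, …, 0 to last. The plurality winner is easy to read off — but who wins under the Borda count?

Plurality first-place counts: Site E 2, Site G 4, Site B 3, Site H 0 → Site G.
Borda totals: Site E 14, Site G 18, Site B 13, Site H 9 → Site G.

Site G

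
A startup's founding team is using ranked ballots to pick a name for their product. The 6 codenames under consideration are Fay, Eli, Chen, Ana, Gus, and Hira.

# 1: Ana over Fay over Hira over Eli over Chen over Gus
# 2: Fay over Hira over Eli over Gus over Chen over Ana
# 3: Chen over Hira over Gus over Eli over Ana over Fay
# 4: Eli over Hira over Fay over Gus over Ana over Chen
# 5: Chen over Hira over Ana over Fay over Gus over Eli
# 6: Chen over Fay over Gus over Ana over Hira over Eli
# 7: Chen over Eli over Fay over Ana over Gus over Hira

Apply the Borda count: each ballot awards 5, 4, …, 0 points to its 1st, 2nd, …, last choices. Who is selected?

Chen

Borda scores:
  Fay: 4 + 5 + 0 + 3 + 2 + 4 + 3 = 21
  Eli: 2 + 3 + 2 + 5 + 0 + 0 + 4 = 16
  Chen: 1 + 1 + 5 + 0 + 5 + 5 + 5 = 22
  Ana: 5 + 0 + 1 + 1 + 3 + 2 + 2 = 14
  Gus: 0 + 2 + 3 + 2 + 1 + 3 + 1 = 12
  Hira: 3 + 4 + 4 + 4 + 4 + 1 + 0 = 20
Chen has the highest total.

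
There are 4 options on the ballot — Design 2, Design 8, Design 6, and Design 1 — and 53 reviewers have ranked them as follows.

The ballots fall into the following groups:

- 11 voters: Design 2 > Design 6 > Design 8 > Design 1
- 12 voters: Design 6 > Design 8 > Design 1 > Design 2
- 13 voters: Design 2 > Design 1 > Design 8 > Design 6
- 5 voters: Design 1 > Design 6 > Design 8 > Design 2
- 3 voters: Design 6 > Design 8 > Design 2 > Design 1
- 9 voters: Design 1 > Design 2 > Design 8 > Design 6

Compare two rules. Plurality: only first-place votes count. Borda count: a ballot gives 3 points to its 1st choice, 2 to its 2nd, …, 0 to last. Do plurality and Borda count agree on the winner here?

Yes

Plurality first-place counts: Design 2 24, Design 8 0, Design 6 15, Design 1 14 → Design 2.
Borda totals: Design 2 93, Design 8 68, Design 6 77, Design 1 80 → Design 2.
The two rules agree on Design 2.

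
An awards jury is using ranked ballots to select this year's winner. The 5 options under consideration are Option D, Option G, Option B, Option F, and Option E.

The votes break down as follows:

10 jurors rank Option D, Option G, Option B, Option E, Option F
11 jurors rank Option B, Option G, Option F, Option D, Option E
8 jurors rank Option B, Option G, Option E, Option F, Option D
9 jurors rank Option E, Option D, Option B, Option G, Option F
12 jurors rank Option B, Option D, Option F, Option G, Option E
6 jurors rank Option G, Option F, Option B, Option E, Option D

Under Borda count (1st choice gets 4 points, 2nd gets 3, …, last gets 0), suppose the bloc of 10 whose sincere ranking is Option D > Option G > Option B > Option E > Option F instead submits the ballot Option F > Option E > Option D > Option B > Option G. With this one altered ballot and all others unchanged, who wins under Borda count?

Option B

Borda totals with the altered ballot: Option D 94, Option G 102, Option B 164, Option F 112, Option E 88.
The winner is unchanged: still Option B.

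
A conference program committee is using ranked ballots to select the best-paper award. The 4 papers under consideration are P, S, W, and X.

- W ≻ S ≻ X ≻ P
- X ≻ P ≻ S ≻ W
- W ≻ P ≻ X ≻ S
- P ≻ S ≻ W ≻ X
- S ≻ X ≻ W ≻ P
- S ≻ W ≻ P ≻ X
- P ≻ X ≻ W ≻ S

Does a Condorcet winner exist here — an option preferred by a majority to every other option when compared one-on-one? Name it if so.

Head-to-head results (7 voters total):
P vs S: P wins 4–3.
P vs W: W wins 4–3.
P vs X: P wins 4–3.
S vs W: S wins 4–3.
S vs X: S wins 4–3.
W vs X: W wins 4–3.
No candidate beats all others: P beats S beats W beats P, a majority cycle.

There is no Condorcet winner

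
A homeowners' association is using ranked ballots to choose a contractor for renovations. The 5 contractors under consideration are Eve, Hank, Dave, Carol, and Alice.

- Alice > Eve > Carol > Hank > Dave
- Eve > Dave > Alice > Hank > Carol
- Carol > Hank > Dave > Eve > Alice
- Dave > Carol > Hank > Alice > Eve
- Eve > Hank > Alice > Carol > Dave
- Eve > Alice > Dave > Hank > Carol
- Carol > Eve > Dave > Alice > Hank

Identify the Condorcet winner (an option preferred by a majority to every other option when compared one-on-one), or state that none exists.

Head-to-head results (7 voters total):
Eve vs Hank: Eve wins 5–2.
Eve vs Dave: Eve wins 5–2.
Eve vs Carol: Eve wins 4–3.
Eve vs Alice: Eve wins 5–2.
Hank vs Dave: Dave wins 4–3.
Hank vs Carol: Carol wins 4–3.
Hank vs Alice: Alice wins 4–3.
Dave vs Carol: Carol wins 4–3.
Dave vs Alice: Dave wins 4–3.
Carol vs Alice: Alice wins 4–3.
Eve beats each rival — Hank (5–2), Dave (5–2), Carol (4–3), Alice (5–2) — so Eve is the Condorcet winner.

Eve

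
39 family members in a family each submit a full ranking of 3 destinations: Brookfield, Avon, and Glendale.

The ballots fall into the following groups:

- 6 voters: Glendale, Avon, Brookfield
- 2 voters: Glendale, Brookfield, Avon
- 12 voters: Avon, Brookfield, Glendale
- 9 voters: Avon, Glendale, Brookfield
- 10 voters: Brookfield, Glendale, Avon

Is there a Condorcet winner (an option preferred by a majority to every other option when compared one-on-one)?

Head-to-head results (39 voters total):
Brookfield vs Avon: Avon wins 27–12.
Brookfield vs Glendale: Brookfield wins 22–17.
Avon vs Glendale: Avon wins 21–18.
Avon beats each rival — Brookfield (27–12), Glendale (21–18) — so Avon is the Condorcet winner.

Yes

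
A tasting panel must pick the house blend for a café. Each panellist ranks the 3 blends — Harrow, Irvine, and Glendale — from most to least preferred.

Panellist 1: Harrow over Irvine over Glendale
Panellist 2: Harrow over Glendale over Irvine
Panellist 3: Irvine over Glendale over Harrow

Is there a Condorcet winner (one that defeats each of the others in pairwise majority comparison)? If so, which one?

Harrow

Head-to-head results (3 voters total):
Harrow vs Irvine: Harrow wins 2–1.
Harrow vs Glendale: Harrow wins 2–1.
Irvine vs Glendale: Irvine wins 2–1.
Harrow beats each rival — Irvine (2–1), Glendale (2–1) — so Harrow is the Condorcet winner.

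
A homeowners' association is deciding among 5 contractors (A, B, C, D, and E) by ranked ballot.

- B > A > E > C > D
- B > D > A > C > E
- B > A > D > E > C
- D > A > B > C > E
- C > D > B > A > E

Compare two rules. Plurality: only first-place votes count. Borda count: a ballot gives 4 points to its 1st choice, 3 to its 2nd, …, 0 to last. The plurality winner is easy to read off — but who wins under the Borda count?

Plurality first-place counts: A 0, B 3, C 1, D 1, E 0 → B.
Borda totals: A 12, B 16, C 7, D 12, E 3 → B.

B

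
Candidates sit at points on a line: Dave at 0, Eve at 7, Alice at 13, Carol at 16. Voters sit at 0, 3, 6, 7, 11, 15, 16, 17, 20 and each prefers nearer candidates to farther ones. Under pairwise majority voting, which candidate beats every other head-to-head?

With single-peaked preferences on a line, the Condorcet winner is the candidate closest to the median voter.
The median voter (position 11) is closest to Alice at 13.
Check: Alice vs Carol — voters closer to Alice: 5 of 9.

Alice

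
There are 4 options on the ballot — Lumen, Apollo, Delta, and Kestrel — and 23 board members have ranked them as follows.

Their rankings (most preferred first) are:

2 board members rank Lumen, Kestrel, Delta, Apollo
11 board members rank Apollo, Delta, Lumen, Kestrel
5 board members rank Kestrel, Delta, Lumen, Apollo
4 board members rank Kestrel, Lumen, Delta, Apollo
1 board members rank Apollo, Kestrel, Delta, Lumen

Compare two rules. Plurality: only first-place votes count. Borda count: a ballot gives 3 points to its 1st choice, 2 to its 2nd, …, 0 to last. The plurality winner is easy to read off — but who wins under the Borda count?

Delta

Plurality first-place counts: Lumen 2, Apollo 12, Delta 0, Kestrel 9 → Apollo.
Borda totals: Lumen 30, Apollo 36, Delta 39, Kestrel 33 → Delta.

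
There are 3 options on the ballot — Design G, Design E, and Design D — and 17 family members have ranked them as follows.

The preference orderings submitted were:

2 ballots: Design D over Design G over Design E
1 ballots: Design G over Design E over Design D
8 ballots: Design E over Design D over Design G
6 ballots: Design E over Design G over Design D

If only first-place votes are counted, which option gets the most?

Design E

First-place vote totals:
  Design G: 1
  Design E: 14
  Design D: 2
Design E has the most first-place votes.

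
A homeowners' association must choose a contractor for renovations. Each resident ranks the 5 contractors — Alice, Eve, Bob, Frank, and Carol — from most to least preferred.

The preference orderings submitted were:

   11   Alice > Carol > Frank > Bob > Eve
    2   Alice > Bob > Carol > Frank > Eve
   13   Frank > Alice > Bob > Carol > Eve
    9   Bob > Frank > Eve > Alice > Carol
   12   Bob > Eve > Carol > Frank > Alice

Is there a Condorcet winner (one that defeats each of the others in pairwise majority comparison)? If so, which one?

None — there is no Condorcet winner

Head-to-head results (47 voters total):
Alice vs Eve: Alice wins 26–21.
Alice vs Bob: Alice wins 26–21.
Alice vs Frank: Frank wins 34–13.
Alice vs Carol: Alice wins 35–12.
Eve vs Bob: Bob wins 47–0.
Eve vs Frank: Frank wins 35–12.
Eve vs Carol: Carol wins 26–21.
Bob vs Frank: Frank wins 24–23.
Bob vs Carol: Bob wins 36–11.
Frank vs Carol: Carol wins 25–22.
No candidate beats all others: Alice beats Carol beats Frank beats Alice, a majority cycle.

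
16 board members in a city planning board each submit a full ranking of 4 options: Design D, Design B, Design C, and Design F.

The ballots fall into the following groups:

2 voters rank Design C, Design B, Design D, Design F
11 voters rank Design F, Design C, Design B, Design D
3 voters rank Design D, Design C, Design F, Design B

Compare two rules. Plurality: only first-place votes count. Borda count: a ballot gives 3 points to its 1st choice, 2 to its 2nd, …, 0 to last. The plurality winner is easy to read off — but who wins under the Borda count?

Plurality first-place counts: Design D 3, Design B 0, Design C 2, Design F 11 → Design F.
Borda totals: Design D 11, Design B 15, Design C 34, Design F 36 → Design F.

Design F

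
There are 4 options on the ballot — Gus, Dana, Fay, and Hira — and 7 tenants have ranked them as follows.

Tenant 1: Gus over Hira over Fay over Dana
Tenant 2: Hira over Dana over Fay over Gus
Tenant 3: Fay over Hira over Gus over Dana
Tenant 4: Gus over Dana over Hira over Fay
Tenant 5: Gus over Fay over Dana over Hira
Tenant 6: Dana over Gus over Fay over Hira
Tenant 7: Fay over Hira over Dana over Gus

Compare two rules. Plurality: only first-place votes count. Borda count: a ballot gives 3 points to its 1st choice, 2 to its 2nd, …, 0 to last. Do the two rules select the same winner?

Yes

Plurality first-place counts: Gus 3, Dana 1, Fay 2, Hira 1 → Gus.
Borda totals: Gus 12, Dana 9, Fay 11, Hira 10 → Gus.
The two rules agree on Gus.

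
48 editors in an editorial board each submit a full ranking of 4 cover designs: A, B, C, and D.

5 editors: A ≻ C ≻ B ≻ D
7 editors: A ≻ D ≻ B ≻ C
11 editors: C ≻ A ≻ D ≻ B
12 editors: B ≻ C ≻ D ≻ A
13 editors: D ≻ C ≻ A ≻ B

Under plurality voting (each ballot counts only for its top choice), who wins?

D

First-place vote totals:
  A: 12
  B: 12
  C: 11
  D: 13
D has the most first-place votes.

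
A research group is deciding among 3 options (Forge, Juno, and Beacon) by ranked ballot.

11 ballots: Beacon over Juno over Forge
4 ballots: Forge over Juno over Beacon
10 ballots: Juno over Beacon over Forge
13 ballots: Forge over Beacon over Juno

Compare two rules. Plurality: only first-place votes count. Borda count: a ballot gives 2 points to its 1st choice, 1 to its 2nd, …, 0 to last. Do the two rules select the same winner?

Plurality first-place counts: Forge 17, Juno 10, Beacon 11 → Forge.
Borda totals: Forge 34, Juno 35, Beacon 45 → Beacon.
The two rules disagree: plurality picks Forge, Borda picks Beacon.

No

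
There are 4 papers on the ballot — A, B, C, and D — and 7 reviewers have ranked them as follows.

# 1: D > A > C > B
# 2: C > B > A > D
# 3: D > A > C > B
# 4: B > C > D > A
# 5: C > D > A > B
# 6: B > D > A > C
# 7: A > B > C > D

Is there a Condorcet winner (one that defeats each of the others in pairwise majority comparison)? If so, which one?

Head-to-head results (7 voters total):
A vs B: A wins 4–3.
A vs C: A wins 4–3.
A vs D: D wins 5–2.
B vs C: C wins 4–3.
B vs D: B wins 4–3.
C vs D: C wins 4–3.
No candidate beats all others: A beats B beats D beats A, a majority cycle.

None — there is no Condorcet winner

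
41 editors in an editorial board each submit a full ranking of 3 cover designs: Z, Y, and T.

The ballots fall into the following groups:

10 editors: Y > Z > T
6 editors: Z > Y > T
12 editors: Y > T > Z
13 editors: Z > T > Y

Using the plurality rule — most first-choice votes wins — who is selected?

Y

First-place vote totals:
  Z: 19
  Y: 22
  T: 0
Y has the most first-place votes.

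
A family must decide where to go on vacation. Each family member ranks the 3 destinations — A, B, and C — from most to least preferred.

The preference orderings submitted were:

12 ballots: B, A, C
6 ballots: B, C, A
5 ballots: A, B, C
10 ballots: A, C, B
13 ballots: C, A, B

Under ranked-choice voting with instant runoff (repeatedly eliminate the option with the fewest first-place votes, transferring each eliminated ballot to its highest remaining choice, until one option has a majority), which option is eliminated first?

C

Round 1: B 18, A 15, C 13. C has the fewest and is eliminated.
Round 2: A 28, B 18. A has a majority.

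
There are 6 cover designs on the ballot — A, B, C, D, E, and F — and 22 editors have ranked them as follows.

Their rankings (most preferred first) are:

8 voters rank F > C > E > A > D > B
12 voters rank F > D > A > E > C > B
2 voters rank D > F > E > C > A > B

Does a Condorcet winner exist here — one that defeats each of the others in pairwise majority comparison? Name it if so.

F

Head-to-head results (22 voters total):
A vs B: A wins 22–0.
A vs C: A wins 12–10.
A vs D: D wins 14–8.
A vs E: A wins 12–10.
A vs F: F wins 22–0.
B vs C: C wins 22–0.
B vs D: D wins 22–0.
B vs E: E wins 22–0.
B vs F: F wins 22–0.
C vs D: D wins 14–8.
C vs E: E wins 14–8.
C vs F: F wins 22–0.
D vs E: D wins 14–8.
D vs F: F wins 20–2.
E vs F: F wins 22–0.
F beats each rival — A (22–0), B (22–0), C (22–0), D (20–2), E (22–0) — so F is the Condorcet winner.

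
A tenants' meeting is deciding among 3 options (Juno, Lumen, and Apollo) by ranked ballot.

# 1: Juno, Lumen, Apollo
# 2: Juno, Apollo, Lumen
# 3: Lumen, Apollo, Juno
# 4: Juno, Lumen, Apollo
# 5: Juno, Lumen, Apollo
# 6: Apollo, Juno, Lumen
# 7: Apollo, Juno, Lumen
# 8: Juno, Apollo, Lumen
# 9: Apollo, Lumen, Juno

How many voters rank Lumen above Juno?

2

Ballots ranking Lumen above Juno: 2.
Ballots ranking Juno above Lumen: 7.
So 2 of 9 voters prefer Lumen to Juno.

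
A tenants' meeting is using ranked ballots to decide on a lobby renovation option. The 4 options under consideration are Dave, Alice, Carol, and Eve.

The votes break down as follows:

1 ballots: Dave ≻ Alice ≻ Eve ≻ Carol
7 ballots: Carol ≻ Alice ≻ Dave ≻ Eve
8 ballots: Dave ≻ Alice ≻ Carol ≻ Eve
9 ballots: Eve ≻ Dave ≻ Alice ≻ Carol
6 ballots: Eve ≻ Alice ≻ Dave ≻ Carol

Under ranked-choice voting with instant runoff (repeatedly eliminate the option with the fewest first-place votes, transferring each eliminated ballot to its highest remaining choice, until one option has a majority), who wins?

Dave

Round 1: Eve 15, Dave 9, Carol 7, Alice 0. Alice has the fewest and is eliminated.
Round 2: Eve 15, Dave 9, Carol 7. Carol has the fewest and is eliminated.
Round 3: Dave 16, Eve 15. Dave has a majority.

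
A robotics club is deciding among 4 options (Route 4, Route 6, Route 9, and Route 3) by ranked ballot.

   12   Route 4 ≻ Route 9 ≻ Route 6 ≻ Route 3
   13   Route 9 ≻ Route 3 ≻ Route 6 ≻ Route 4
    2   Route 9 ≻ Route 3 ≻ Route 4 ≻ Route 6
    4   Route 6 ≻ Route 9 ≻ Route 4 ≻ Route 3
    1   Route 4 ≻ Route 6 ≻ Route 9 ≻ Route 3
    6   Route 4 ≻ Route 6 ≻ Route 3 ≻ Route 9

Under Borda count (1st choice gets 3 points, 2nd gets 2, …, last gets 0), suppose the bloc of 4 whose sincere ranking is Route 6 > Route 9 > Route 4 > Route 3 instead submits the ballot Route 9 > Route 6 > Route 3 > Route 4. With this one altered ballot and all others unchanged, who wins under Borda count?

Route 9

Borda totals with the altered ballot: Route 4 59, Route 6 47, Route 9 82, Route 3 40.
The winner is unchanged: still Route 9.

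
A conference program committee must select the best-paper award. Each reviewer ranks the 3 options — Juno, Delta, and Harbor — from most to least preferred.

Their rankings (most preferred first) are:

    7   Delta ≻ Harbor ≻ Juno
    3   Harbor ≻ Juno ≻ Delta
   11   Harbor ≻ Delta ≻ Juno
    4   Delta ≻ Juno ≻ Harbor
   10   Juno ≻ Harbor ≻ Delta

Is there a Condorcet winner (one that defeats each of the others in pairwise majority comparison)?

Yes

Head-to-head results (35 voters total):
Juno vs Delta: Delta wins 22–13.
Juno vs Harbor: Harbor wins 21–14.
Delta vs Harbor: Harbor wins 24–11.
Harbor beats each rival — Juno (21–14), Delta (24–11) — so Harbor is the Condorcet winner.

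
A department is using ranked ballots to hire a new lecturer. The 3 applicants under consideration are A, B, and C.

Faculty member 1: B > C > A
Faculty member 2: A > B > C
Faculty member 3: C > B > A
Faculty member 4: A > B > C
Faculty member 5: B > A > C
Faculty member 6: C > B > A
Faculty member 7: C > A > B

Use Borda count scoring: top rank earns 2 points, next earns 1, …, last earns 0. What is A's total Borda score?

Borda scores:
  A: 0 + 2 + 0 + 2 + 1 + 0 + 1 = 6
  B: 2 + 1 + 1 + 1 + 2 + 1 + 0 = 8
  C: 1 + 0 + 2 + 0 + 0 + 2 + 2 = 7

6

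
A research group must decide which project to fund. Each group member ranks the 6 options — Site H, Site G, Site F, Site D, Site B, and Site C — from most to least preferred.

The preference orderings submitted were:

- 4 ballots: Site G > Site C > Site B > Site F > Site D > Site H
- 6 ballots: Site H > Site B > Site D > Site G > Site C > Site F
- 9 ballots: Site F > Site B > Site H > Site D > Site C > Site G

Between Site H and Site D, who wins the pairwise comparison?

Ballots ranking Site H above Site D: 6+9 = 15.
Ballots ranking Site D above Site H: 4.
Site H wins the head-to-head, 15–4.

Site H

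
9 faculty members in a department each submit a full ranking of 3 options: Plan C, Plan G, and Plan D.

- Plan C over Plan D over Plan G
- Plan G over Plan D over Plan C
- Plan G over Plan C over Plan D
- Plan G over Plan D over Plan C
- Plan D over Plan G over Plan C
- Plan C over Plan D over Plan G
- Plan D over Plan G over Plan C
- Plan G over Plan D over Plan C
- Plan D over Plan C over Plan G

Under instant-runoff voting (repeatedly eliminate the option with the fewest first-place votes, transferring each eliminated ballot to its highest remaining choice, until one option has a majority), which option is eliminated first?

Plan C

Round 1: Plan G 4, Plan D 3, Plan C 2. Plan C has the fewest and is eliminated.
Round 2: Plan D 5, Plan G 4. Plan D has a majority.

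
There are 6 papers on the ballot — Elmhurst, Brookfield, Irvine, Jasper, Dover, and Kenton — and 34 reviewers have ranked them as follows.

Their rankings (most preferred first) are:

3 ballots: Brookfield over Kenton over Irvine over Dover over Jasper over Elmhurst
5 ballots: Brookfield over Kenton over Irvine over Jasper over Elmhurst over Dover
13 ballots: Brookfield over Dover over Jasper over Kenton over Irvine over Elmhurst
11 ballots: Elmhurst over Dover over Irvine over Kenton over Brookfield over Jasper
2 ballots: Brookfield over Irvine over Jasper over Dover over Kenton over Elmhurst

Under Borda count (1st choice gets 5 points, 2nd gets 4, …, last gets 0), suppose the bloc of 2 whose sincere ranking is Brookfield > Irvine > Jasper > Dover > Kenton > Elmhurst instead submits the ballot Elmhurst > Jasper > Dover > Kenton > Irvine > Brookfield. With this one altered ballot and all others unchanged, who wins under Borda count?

Brookfield

Borda totals with the altered ballot: Elmhurst 70, Brookfield 116, Irvine 72, Jasper 60, Dover 108, Kenton 84.
The winner is unchanged: still Brookfield.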